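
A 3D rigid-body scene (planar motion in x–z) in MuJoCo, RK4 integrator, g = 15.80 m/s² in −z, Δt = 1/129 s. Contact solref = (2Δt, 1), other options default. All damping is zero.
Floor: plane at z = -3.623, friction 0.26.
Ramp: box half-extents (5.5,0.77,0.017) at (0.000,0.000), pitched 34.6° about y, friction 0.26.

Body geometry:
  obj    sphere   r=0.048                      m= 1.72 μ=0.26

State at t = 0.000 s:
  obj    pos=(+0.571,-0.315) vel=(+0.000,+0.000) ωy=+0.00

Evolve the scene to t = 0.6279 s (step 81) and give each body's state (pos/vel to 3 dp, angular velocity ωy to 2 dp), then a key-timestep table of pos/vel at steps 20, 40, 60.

State at t = 0.6279 s:
  obj    pos=(+1.611,-1.033) vel=(+3.313,-2.285) ωy=+83.78

Key-timestep trajectory:
   step    t(s)  obj.x    obj.z    obj.vx   obj.vz 
     20  0.1550   +0.635  -0.359  +0.819  -0.565
     40  0.3101   +0.825  -0.490  +1.636  -1.129
     60  0.4651   +1.142  -0.709  +2.454  -1.693


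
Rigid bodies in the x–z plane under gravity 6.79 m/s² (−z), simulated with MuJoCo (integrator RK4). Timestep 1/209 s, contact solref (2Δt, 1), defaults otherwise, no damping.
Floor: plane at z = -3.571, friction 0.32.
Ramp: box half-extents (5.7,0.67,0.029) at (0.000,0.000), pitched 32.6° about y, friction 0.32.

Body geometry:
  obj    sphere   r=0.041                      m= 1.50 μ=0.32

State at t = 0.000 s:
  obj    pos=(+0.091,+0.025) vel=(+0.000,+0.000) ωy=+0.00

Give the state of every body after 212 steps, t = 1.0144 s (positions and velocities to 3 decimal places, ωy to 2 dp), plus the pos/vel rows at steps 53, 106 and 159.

State at t = 1.0144 s:
  obj    pos=(+1.224,-0.699) vel=(+2.233,-1.428) ωy=+64.63

Key-timestep trajectory:
   step    t(s)  obj.x    obj.z    obj.vx   obj.vz 
     53  0.2536   +0.162  -0.020  +0.558  -0.357
    106  0.5072   +0.374  -0.156  +1.117  -0.714
    159  0.7608   +0.728  -0.383  +1.675  -1.071


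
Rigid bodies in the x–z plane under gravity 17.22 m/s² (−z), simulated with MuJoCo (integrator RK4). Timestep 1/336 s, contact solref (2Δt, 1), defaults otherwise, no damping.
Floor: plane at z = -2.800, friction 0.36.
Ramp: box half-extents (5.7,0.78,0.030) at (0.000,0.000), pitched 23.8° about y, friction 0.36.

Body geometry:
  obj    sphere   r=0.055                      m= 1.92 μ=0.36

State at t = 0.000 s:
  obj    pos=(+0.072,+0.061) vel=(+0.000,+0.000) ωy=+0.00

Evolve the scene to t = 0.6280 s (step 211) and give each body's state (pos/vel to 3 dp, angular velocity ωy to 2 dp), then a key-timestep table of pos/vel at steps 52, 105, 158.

State at t = 0.6280 s:
  obj    pos=(+0.968,-0.334) vel=(+2.852,-1.258) ωy=+56.66

Key-timestep trajectory:
   step    t(s)  obj.x    obj.z    obj.vx   obj.vz 
     52  0.1548   +0.126  +0.037  +0.703  -0.310
    105  0.3125   +0.294  -0.037  +1.419  -0.626
    158  0.4702   +0.574  -0.160  +2.136  -0.942


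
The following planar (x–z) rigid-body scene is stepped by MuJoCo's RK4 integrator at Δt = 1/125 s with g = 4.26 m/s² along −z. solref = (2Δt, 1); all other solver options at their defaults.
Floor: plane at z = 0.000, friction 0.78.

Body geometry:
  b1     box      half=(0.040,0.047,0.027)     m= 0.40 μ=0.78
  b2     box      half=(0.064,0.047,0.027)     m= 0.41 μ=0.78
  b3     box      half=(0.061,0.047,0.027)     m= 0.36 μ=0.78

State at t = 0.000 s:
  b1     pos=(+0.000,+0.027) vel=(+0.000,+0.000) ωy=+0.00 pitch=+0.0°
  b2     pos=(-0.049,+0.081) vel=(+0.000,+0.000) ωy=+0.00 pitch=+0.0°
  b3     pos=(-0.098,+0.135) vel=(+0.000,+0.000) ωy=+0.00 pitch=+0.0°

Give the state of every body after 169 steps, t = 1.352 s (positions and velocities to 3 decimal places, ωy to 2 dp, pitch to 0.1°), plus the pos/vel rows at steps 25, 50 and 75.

State at t = 1.352 s:
  b1     pos=(+0.001,+0.027) vel=(+0.000,+0.000) ωy=+0.00 pitch=+0.0°
  b2     pos=(-0.065,+0.066) vel=(+0.000,+0.000) ωy=+0.01 pitch=-48.1°
  b3     pos=(-0.144,+0.063) vel=(+0.000,+0.000) ωy=+0.00 pitch=-45.9°

Key-timestep trajectory:
   step    t(s)  b1.x    b1.z    b1.vx   b1.vz   b2.x    b2.z    b2.vx   b2.vz   b3.x    b3.z    b3.vx   b3.vz 
     25  0.2000   +0.000  +0.027  +0.000  +0.000   -0.060  +0.074  -0.105  -0.101   -0.128  +0.101  -0.250  -0.431
     50  0.4000   +0.000  +0.027  +0.000  +0.000   -0.076  +0.068  -0.011  +0.002   -0.150  +0.064  -0.008  +0.003
     75  0.6000   +0.000  +0.027  +0.002  +0.000   -0.065  +0.066  +0.080  -0.004   -0.144  +0.063  +0.077  -0.029


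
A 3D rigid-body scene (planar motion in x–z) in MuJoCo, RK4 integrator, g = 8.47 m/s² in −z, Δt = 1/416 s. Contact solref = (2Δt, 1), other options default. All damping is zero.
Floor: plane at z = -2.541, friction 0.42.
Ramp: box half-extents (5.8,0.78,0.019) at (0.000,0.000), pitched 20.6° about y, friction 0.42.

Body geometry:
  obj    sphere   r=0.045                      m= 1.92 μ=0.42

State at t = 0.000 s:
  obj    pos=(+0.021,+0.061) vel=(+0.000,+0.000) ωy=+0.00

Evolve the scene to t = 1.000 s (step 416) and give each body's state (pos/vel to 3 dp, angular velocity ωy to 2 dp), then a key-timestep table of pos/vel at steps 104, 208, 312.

State at t = 1.000 s:
  obj    pos=(+1.017,-0.314) vel=(+1.993,-0.749) ωy=+47.30

Key-timestep trajectory:
   step    t(s)  obj.x    obj.z    obj.vx   obj.vz 
    104  0.2500   +0.083  +0.037  +0.498  -0.187
    208  0.5000   +0.270  -0.033  +0.996  -0.374
    312  0.7500   +0.581  -0.150  +1.494  -0.562


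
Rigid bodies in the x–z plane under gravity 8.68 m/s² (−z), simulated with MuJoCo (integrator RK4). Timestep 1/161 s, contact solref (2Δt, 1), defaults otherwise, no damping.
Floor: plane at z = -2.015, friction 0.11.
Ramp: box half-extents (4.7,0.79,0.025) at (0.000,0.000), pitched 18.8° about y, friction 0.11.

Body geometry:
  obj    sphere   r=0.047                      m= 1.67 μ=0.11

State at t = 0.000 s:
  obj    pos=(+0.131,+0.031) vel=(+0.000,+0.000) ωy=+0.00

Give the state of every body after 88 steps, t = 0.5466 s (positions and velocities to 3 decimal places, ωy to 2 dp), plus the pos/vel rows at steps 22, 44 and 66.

State at t = 0.5466 s:
  obj    pos=(+0.414,-0.065) vel=(+1.034,-0.352) ωy=+23.22

Key-timestep trajectory:
   step    t(s)  obj.x    obj.z    obj.vx   obj.vz 
     22  0.1366   +0.149  +0.025  +0.259  -0.088
     44  0.2733   +0.202  +0.007  +0.517  -0.176
     66  0.4099   +0.290  -0.023  +0.776  -0.264


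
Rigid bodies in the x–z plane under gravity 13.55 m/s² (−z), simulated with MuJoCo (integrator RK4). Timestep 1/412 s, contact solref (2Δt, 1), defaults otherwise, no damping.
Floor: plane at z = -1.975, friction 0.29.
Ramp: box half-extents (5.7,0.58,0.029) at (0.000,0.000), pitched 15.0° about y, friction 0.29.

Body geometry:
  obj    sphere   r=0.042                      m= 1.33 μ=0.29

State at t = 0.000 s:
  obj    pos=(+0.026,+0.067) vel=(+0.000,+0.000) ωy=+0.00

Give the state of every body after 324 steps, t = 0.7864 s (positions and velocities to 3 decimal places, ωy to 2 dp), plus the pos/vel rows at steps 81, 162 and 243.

State at t = 0.7864 s:
  obj    pos=(+0.774,-0.134) vel=(+1.903,-0.510) ωy=+46.90

Key-timestep trajectory:
   step    t(s)  obj.x    obj.z    obj.vx   obj.vz 
     81  0.1966   +0.073  +0.054  +0.476  -0.127
    162  0.3932   +0.213  +0.016  +0.951  -0.255
    243  0.5898   +0.447  -0.046  +1.427  -0.382


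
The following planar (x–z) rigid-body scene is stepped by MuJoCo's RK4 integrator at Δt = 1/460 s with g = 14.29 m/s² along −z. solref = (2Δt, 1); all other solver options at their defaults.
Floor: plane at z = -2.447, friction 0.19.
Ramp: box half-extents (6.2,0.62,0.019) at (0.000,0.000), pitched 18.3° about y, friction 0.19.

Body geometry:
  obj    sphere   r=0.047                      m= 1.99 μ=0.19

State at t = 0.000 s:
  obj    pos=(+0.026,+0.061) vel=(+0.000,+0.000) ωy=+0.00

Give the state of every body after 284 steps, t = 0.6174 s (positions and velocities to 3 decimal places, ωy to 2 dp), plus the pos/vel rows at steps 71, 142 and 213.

State at t = 0.6174 s:
  obj    pos=(+0.606,-0.131) vel=(+1.879,-0.621) ωy=+42.10

Key-timestep trajectory:
   step    t(s)  obj.x    obj.z    obj.vx   obj.vz 
     71  0.1543   +0.062  +0.049  +0.470  -0.155
    142  0.3087   +0.171  +0.013  +0.939  -0.311
    213  0.4630   +0.352  -0.047  +1.409  -0.466


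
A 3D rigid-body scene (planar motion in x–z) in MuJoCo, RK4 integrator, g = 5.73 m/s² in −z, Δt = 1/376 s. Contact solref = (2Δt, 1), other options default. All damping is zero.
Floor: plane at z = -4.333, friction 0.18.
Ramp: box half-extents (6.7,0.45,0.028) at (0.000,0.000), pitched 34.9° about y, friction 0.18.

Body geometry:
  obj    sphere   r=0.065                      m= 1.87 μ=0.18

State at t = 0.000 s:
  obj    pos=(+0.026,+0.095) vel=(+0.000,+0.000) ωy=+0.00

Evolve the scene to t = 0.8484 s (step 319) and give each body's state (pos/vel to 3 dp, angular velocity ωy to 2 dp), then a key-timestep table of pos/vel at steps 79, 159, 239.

State at t = 0.8484 s:
  obj    pos=(+0.746,-0.407) vel=(+1.695,-1.180) ωy=+27.53

Key-timestep trajectory:
   step    t(s)  obj.x    obj.z    obj.vx   obj.vz 
     79  0.2101   +0.070  +0.064  +0.422  -0.291
    159  0.4229   +0.205  -0.030  +0.846  -0.589
    239  0.6356   +0.430  -0.187  +1.267  -0.892


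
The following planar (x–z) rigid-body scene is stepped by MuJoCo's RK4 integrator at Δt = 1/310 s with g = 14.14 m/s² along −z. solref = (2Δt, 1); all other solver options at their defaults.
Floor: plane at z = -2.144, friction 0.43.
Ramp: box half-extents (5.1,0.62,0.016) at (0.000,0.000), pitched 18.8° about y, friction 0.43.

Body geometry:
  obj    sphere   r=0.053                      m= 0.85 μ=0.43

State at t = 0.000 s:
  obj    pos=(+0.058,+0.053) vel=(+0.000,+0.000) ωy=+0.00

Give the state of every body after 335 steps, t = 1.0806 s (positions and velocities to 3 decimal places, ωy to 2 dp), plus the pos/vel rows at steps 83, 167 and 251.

State at t = 1.0806 s:
  obj    pos=(+1.857,-0.559) vel=(+3.330,-1.134) ωy=+66.36

Key-timestep trajectory:
   step    t(s)  obj.x    obj.z    obj.vx   obj.vz 
     83  0.2677   +0.169  +0.016  +0.825  -0.281
    167  0.5387   +0.505  -0.099  +1.660  -0.565
    251  0.8097   +1.068  -0.291  +2.495  -0.849


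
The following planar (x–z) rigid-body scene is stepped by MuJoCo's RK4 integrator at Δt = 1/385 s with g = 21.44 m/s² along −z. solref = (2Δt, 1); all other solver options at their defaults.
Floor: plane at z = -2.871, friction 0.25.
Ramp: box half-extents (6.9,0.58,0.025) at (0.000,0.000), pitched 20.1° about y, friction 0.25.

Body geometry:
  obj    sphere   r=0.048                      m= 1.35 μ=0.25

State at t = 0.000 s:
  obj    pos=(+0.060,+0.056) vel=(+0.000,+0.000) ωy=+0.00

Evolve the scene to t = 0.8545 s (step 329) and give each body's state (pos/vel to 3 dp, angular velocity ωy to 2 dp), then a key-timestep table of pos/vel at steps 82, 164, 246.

State at t = 0.8545 s:
  obj    pos=(+1.865,-0.605) vel=(+4.224,-1.546) ωy=+93.69

Key-timestep trajectory:
   step    t(s)  obj.x    obj.z    obj.vx   obj.vz 
     82  0.2130   +0.172  +0.015  +1.053  -0.385
    164  0.4260   +0.508  -0.108  +2.105  -0.770
    246  0.6390   +1.069  -0.313  +3.158  -1.156


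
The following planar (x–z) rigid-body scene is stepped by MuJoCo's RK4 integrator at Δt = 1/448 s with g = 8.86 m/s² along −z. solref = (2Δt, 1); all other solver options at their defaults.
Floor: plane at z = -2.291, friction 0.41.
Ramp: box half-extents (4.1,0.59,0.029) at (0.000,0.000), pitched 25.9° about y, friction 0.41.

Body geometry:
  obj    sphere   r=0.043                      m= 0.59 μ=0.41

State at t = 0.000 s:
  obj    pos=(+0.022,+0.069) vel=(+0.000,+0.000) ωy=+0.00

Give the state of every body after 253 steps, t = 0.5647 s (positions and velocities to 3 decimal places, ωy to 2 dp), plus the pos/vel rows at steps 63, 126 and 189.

State at t = 0.5647 s:
  obj    pos=(+0.419,-0.123) vel=(+1.404,-0.682) ωy=+36.30

Key-timestep trajectory:
   step    t(s)  obj.x    obj.z    obj.vx   obj.vz 
     63  0.1406   +0.047  +0.057  +0.350  -0.170
    126  0.2812   +0.121  +0.022  +0.699  -0.340
    189  0.4219   +0.243  -0.038  +1.049  -0.509


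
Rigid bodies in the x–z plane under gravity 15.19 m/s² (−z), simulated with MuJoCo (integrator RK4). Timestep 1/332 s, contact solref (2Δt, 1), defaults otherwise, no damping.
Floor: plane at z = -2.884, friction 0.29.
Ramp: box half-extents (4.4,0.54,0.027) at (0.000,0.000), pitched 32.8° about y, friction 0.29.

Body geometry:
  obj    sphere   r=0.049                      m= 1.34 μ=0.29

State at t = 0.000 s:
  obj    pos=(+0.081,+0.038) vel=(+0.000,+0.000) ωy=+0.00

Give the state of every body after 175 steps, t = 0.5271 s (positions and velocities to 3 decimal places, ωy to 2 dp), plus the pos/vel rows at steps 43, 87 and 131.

State at t = 0.5271 s:
  obj    pos=(+0.768,-0.404) vel=(+2.604,-1.678) ωy=+63.21

Key-timestep trajectory:
   step    t(s)  obj.x    obj.z    obj.vx   obj.vz 
     43  0.1295   +0.123  +0.011  +0.640  -0.413
     87  0.2620   +0.251  -0.071  +1.295  -0.834
    131  0.3946   +0.466  -0.210  +1.950  -1.256


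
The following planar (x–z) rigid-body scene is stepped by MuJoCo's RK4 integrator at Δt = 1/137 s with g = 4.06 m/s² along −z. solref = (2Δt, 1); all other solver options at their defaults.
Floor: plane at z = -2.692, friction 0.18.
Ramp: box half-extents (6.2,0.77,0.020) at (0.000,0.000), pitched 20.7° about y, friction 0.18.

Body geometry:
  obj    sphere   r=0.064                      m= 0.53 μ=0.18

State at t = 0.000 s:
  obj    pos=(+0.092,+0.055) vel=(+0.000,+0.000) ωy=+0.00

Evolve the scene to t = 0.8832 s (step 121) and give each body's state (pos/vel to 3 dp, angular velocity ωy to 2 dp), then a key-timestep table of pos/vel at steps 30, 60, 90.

State at t = 0.8832 s:
  obj    pos=(+0.466,-0.086) vel=(+0.847,-0.320) ωy=+14.14

Key-timestep trajectory:
   step    t(s)  obj.x    obj.z    obj.vx   obj.vz 
     30  0.2190   +0.115  +0.046  +0.210  -0.079
     60  0.4380   +0.184  +0.020  +0.420  -0.159
     90  0.6569   +0.299  -0.023  +0.630  -0.238


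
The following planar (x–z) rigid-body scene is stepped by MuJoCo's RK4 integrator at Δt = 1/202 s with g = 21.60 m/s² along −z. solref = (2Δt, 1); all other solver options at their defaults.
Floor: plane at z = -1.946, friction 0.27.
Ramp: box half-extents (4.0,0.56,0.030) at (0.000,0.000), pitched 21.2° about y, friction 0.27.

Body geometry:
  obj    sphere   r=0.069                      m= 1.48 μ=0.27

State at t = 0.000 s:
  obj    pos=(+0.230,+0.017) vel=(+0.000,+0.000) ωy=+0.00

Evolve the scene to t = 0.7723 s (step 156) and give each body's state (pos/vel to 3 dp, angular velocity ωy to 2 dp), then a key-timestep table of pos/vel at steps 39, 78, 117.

State at t = 0.7723 s:
  obj    pos=(+1.781,-0.585) vel=(+4.017,-1.558) ωy=+62.43

Key-timestep trajectory:
   step    t(s)  obj.x    obj.z    obj.vx   obj.vz 
     39  0.1931   +0.327  -0.021  +1.005  -0.390
     78  0.3861   +0.618  -0.133  +2.009  -0.779
    117  0.5792   +1.103  -0.322  +3.013  -1.169


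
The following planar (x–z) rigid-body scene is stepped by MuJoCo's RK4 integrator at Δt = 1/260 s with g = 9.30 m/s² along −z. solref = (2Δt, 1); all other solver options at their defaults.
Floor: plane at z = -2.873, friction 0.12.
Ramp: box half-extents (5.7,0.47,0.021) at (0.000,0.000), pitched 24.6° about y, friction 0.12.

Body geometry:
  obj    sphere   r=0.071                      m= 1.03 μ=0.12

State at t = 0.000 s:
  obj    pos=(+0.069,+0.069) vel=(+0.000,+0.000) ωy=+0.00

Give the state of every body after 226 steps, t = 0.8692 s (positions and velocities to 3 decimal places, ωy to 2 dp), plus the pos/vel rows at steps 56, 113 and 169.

State at t = 0.8692 s:
  obj    pos=(+1.052,-0.381) vel=(+2.259,-1.037) ωy=+30.95

Key-timestep trajectory:
   step    t(s)  obj.x    obj.z    obj.vx   obj.vz 
     56  0.2154   +0.130  +0.042  +0.564  -0.250
    113  0.4346   +0.315  -0.043  +1.134  -0.510
    169  0.6500   +0.619  -0.182  +1.690  -0.777


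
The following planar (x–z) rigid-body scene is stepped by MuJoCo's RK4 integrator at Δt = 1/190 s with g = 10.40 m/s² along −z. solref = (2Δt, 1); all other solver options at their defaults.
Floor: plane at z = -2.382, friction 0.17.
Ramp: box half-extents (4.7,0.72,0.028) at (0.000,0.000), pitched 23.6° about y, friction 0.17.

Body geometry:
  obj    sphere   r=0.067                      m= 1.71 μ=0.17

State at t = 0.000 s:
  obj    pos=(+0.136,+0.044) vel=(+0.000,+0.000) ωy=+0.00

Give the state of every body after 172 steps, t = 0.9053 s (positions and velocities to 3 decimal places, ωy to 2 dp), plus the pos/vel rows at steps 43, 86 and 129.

State at t = 0.9053 s:
  obj    pos=(+1.253,-0.444) vel=(+2.467,-1.078) ωy=+40.17

Key-timestep trajectory:
   step    t(s)  obj.x    obj.z    obj.vx   obj.vz 
     43  0.2263   +0.206  +0.014  +0.617  -0.270
     86  0.4526   +0.415  -0.078  +1.234  -0.539
    129  0.6789   +0.764  -0.230  +1.851  -0.808


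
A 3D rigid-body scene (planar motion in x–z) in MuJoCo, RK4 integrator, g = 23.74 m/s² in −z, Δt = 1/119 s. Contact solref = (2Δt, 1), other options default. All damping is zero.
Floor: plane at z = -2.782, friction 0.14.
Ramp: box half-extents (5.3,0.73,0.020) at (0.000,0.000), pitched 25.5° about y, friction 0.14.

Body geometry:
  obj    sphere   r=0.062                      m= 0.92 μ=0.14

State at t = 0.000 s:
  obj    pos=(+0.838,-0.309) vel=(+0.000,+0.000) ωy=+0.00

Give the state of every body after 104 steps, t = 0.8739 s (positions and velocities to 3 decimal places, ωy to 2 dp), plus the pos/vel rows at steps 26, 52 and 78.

State at t = 0.8739 s:
  obj    pos=(+3.355,-1.510) vel=(+5.760,-2.747) ωy=+102.84

Key-timestep trajectory:
   step    t(s)  obj.x    obj.z    obj.vx   obj.vz 
     26  0.2185   +0.996  -0.384  +1.441  -0.687
     52  0.4370   +1.468  -0.609  +2.881  -1.374
     78  0.6555   +2.254  -0.984  +4.320  -2.061


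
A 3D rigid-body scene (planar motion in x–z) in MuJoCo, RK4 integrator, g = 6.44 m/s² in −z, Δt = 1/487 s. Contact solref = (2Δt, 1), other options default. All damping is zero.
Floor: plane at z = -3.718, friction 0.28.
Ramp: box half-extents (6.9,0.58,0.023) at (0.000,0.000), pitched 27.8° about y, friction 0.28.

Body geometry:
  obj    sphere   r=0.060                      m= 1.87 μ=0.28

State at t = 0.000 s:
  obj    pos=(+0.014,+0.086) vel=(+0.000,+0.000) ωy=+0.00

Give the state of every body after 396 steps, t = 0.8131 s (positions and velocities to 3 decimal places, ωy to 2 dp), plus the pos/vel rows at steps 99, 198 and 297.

State at t = 0.8131 s:
  obj    pos=(+0.642,-0.244) vel=(+1.543,-0.814) ωy=+29.07

Key-timestep trajectory:
   step    t(s)  obj.x    obj.z    obj.vx   obj.vz 
     99  0.2033   +0.053  +0.066  +0.386  -0.203
    198  0.4066   +0.171  +0.004  +0.772  -0.407
    297  0.6099   +0.367  -0.100  +1.157  -0.610


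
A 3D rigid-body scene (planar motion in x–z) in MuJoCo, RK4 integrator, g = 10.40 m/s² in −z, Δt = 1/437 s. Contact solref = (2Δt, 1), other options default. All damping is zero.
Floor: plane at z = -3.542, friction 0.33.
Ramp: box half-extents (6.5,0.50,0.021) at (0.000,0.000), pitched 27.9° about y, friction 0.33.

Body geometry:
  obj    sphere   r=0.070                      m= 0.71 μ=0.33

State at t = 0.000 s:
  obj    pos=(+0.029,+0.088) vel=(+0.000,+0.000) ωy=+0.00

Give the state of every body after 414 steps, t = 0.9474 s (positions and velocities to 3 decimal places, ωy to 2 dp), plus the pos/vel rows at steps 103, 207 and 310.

State at t = 0.9474 s:
  obj    pos=(+1.408,-0.642) vel=(+2.910,-1.541) ωy=+47.04

Key-timestep trajectory:
   step    t(s)  obj.x    obj.z    obj.vx   obj.vz 
    103  0.2357   +0.114  +0.042  +0.724  -0.383
    207  0.4737   +0.374  -0.095  +1.455  -0.771
    310  0.7094   +0.802  -0.322  +2.179  -1.154


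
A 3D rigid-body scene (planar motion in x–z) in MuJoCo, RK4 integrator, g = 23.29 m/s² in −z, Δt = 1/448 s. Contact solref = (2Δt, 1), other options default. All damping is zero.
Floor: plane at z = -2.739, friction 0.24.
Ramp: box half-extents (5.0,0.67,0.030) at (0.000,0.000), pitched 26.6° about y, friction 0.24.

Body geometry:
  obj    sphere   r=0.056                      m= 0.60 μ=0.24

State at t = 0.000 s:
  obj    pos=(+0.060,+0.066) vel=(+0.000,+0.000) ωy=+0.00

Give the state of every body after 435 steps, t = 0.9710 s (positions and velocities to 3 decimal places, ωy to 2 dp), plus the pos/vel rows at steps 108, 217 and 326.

State at t = 0.9710 s:
  obj    pos=(+3.200,-1.506) vel=(+6.467,-3.239) ωy=+129.14

Key-timestep trajectory:
   step    t(s)  obj.x    obj.z    obj.vx   obj.vz 
    108  0.2411   +0.254  -0.031  +1.606  -0.804
    217  0.4844   +0.841  -0.325  +3.226  -1.616
    326  0.7277   +1.824  -0.817  +4.847  -2.427


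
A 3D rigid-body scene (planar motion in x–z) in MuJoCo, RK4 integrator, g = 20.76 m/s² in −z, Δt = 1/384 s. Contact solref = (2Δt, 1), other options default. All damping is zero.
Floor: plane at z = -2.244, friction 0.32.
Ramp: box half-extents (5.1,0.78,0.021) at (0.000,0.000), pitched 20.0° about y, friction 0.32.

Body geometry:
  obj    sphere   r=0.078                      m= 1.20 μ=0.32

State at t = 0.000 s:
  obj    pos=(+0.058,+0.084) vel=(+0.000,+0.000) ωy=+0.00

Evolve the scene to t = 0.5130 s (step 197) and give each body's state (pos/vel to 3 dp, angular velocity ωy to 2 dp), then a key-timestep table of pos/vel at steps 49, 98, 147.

State at t = 0.5130 s:
  obj    pos=(+0.685,-0.144) vel=(+2.445,-0.890) ωy=+33.35

Key-timestep trajectory:
   step    t(s)  obj.x    obj.z    obj.vx   obj.vz 
     49  0.1276   +0.097  +0.070  +0.608  -0.221
     98  0.2552   +0.213  +0.028  +1.216  -0.443
    147  0.3828   +0.407  -0.043  +1.825  -0.664


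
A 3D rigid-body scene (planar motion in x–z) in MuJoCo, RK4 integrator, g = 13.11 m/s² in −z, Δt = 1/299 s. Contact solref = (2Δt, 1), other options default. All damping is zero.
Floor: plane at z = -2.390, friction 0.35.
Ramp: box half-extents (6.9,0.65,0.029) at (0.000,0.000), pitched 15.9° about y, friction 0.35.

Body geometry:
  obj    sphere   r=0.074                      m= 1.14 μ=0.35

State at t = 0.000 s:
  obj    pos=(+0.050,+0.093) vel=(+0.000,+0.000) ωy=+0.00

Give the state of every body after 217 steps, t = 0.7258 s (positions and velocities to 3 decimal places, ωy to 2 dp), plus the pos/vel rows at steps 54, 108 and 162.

State at t = 0.7258 s:
  obj    pos=(+0.700,-0.092) vel=(+1.791,-0.510) ωy=+25.16

Key-timestep trajectory:
   step    t(s)  obj.x    obj.z    obj.vx   obj.vz 
     54  0.1806   +0.090  +0.081  +0.446  -0.127
    108  0.3612   +0.211  +0.047  +0.891  -0.254
    162  0.5418   +0.412  -0.010  +1.337  -0.381


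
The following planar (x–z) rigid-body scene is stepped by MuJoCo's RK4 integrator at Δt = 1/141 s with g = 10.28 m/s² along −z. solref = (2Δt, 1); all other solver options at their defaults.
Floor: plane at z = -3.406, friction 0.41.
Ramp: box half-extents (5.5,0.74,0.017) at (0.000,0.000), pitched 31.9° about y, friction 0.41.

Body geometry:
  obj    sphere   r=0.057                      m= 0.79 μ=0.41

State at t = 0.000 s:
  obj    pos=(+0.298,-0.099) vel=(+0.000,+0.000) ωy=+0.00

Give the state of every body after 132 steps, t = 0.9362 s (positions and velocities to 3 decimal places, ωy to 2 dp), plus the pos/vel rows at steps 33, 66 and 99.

State at t = 0.9362 s:
  obj    pos=(+1.742,-0.997) vel=(+3.084,-1.920) ωy=+63.71

Key-timestep trajectory:
   step    t(s)  obj.x    obj.z    obj.vx   obj.vz 
     33  0.2340   +0.389  -0.155  +0.771  -0.480
     66  0.4681   +0.659  -0.323  +1.542  -0.960
     99  0.7021   +1.110  -0.604  +2.313  -1.440


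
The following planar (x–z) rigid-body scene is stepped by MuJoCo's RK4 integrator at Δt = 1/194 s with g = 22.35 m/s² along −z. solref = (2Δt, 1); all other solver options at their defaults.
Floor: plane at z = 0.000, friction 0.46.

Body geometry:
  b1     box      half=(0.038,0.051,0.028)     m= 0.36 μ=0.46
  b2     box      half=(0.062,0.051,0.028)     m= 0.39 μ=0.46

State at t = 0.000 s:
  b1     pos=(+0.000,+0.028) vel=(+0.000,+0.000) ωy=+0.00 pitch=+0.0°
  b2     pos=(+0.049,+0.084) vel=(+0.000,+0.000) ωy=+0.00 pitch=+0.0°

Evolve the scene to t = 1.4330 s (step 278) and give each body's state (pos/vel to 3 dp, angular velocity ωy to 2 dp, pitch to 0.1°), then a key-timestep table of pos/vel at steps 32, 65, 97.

State at t = 1.4330 s:
  b1     pos=(+0.000,+0.028) vel=(+0.000,+0.000) ωy=+0.00 pitch=+0.0°
  b2     pos=(+0.114,+0.062) vel=(+0.000,+0.000) ωy=+0.00 pitch=+90.0°

Key-timestep trajectory:
   step    t(s)  b1.x    b1.z    b1.vx   b1.vz   b2.x    b2.z    b2.vx   b2.vz 
     32  0.1649   +0.000  +0.028  +0.000  +0.000   +0.080  +0.068  +0.196  +0.037
     65  0.3351   +0.000  +0.028  +0.000  +0.000   +0.121  +0.064  +0.169  +0.086
     97  0.5000   +0.000  +0.028  +0.000  +0.000   +0.109  +0.064  +0.060  -0.018


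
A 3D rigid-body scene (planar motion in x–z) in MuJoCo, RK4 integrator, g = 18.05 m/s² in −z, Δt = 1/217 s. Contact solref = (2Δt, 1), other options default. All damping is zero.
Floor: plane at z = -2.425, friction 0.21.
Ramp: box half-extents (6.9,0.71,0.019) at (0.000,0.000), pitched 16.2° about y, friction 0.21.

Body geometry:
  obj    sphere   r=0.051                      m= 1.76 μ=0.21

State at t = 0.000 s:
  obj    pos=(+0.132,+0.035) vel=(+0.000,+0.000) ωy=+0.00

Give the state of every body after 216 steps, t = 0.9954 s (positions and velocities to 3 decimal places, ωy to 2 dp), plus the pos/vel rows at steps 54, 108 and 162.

State at t = 0.9954 s:
  obj    pos=(+1.843,-0.463) vel=(+3.438,-0.999) ωy=+70.19

Key-timestep trajectory:
   step    t(s)  obj.x    obj.z    obj.vx   obj.vz 
     54  0.2488   +0.239  +0.003  +0.860  -0.250
    108  0.4977   +0.560  -0.090  +1.719  -0.499
    162  0.7465   +1.095  -0.245  +2.579  -0.749


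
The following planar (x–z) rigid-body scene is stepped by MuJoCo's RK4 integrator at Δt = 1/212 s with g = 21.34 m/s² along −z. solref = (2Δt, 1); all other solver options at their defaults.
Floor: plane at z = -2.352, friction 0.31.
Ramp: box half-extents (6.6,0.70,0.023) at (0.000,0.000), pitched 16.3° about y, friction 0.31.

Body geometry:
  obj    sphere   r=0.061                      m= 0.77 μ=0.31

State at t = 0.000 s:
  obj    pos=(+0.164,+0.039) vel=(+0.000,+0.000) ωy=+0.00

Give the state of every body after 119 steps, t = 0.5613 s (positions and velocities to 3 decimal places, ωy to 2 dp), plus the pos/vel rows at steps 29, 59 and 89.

State at t = 0.5613 s:
  obj    pos=(+0.811,-0.150) vel=(+2.305,-0.674) ωy=+39.36

Key-timestep trajectory:
   step    t(s)  obj.x    obj.z    obj.vx   obj.vz 
     29  0.1368   +0.203  +0.028  +0.562  -0.164
     59  0.2783   +0.323  -0.007  +1.143  -0.334
     89  0.4198   +0.526  -0.066  +1.724  -0.504


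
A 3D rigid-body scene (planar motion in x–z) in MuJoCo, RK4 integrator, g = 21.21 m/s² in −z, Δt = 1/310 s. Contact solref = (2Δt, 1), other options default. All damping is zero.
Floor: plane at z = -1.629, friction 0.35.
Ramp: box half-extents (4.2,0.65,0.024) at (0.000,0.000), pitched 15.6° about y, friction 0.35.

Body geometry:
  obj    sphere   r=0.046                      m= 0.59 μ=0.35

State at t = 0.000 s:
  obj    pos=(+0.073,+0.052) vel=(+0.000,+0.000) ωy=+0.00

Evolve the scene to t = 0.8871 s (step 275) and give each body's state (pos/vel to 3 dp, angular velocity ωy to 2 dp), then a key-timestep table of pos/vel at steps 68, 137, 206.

State at t = 0.8871 s:
  obj    pos=(+1.617,-0.379) vel=(+3.481,-0.972) ωy=+78.56

Key-timestep trajectory:
   step    t(s)  obj.x    obj.z    obj.vx   obj.vz 
     68  0.2194   +0.168  +0.026  +0.861  -0.240
    137  0.4419   +0.456  -0.055  +1.734  -0.484
    206  0.6645   +0.940  -0.190  +2.608  -0.728


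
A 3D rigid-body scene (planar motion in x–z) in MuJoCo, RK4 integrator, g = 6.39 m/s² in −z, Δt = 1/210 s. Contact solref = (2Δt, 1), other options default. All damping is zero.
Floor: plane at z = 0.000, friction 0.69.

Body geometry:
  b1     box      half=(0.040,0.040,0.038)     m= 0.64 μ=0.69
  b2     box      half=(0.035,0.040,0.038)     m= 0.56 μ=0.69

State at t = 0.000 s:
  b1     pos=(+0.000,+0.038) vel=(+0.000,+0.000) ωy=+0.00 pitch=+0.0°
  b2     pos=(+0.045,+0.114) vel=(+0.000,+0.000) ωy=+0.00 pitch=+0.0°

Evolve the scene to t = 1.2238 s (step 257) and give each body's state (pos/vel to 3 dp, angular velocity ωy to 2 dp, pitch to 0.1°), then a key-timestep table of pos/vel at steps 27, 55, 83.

State at t = 1.2238 s:
  b1     pos=(+0.000,+0.038) vel=(+0.000,+0.000) ωy=+0.00 pitch=+0.0°
  b2     pos=(+0.089,+0.035) vel=(+0.000,+0.000) ωy=+0.00 pitch=+90.0°

Key-timestep trajectory:
   step    t(s)  b1.x    b1.z    b1.vx   b1.vz   b2.x    b2.z    b2.vx   b2.vz 
     27  0.1286   +0.000  +0.038  +0.000  +0.000   +0.050  +0.113  +0.084  -0.022
     55  0.2619   +0.000  +0.038  +0.000  +0.000   +0.071  +0.099  +0.219  -0.284
     83  0.3952   +0.000  +0.038  +0.000  +0.000   +0.089  +0.034  -0.073  +0.100


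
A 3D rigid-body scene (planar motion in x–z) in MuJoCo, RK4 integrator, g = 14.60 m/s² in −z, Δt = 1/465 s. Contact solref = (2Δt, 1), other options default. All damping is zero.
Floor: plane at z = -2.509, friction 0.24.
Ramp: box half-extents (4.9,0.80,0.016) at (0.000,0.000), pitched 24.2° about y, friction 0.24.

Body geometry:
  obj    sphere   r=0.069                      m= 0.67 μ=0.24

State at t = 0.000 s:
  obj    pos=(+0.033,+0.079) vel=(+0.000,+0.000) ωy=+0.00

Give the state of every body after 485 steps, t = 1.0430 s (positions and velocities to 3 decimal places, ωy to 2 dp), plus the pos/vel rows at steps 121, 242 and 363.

State at t = 1.0430 s:
  obj    pos=(+2.154,-0.875) vel=(+4.067,-1.828) ωy=+64.62

Key-timestep trajectory:
   step    t(s)  obj.x    obj.z    obj.vx   obj.vz 
    121  0.2602   +0.165  +0.019  +1.015  -0.456
    242  0.5204   +0.561  -0.159  +2.029  -0.912
    363  0.7806   +1.221  -0.456  +3.044  -1.368


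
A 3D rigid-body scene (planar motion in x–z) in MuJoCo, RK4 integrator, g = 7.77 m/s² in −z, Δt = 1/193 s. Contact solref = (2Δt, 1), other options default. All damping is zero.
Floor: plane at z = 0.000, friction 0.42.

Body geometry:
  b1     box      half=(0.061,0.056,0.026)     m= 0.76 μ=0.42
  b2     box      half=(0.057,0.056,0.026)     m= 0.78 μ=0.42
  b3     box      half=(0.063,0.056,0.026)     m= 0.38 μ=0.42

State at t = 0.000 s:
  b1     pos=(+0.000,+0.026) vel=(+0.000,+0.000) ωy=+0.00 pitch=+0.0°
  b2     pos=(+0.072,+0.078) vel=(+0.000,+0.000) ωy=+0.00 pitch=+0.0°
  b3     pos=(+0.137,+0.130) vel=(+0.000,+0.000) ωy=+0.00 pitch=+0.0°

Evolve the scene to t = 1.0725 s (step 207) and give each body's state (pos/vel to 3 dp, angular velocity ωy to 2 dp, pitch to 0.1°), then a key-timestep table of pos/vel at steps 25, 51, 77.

State at t = 1.0725 s:
  b1     pos=(-0.001,+0.026) vel=(+0.000,+0.000) ωy=+0.00 pitch=+0.0°
  b2     pos=(+0.087,+0.060) vel=(+0.000,+0.000) ωy=-0.01 pitch=+49.5°
  b3     pos=(+0.159,+0.063) vel=(+0.000,+0.000) ωy=+0.00 pitch=+45.5°

Key-timestep trajectory:
   step    t(s)  b1.x    b1.z    b1.vx   b1.vz   b2.x    b2.z    b2.vx   b2.vz   b3.x    b3.z    b3.vx   b3.vz 
     25  0.1295   +0.000  +0.026  +0.000  +0.000   +0.083  +0.070  +0.147  -0.186   +0.151  +0.092  +0.217  -0.634
     51  0.2642   +0.000  +0.026  +0.000  +0.000   +0.098  +0.062  +0.037  +0.005   +0.166  +0.066  +0.031  +0.009
     77  0.3990   +0.000  +0.026  +0.000  +0.000   +0.095  +0.062  -0.090  -0.013   +0.163  +0.065  -0.064  -0.021


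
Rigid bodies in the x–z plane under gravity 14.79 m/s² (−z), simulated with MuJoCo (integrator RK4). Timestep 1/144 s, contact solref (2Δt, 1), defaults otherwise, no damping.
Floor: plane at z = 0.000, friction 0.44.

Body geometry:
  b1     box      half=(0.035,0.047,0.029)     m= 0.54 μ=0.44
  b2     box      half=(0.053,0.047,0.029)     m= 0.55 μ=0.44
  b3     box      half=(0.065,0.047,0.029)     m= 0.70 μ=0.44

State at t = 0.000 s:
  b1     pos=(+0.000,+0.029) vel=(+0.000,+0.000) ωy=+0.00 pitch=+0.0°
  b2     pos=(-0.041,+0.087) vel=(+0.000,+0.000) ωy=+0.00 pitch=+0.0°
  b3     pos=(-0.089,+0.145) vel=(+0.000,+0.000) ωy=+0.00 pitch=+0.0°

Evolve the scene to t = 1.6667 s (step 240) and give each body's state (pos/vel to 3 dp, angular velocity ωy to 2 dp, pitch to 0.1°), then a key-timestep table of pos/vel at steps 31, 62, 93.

State at t = 1.6667 s:
  b1     pos=(+0.000,+0.029) vel=(+0.000,+0.000) ωy=+0.00 pitch=+0.0°
  b2     pos=(-0.091,+0.053) vel=(+0.000,+0.000) ωy=+0.00 pitch=-90.0°
  b3     pos=(-0.289,+0.029) vel=(+0.000,+0.000) ωy=+0.00 pitch=+180.0°

Key-timestep trajectory:
   step    t(s)  b1.x    b1.z    b1.vx   b1.vz   b2.x    b2.z    b2.vx   b2.vz   b3.x    b3.z    b3.vx   b3.vz 
     31  0.2153   +0.000  +0.029  +0.000  +0.000   -0.085  +0.055  -0.297  -0.082   -0.160  +0.070  -0.343  +0.058
     62  0.4306   +0.000  +0.029  +0.000  +0.000   -0.089  +0.054  -0.127  -0.058   -0.215  +0.071  -0.090  +0.005
     93  0.6458   +0.000  +0.029  +0.000  +0.000   -0.091  +0.053  +0.000  +0.000   -0.244  +0.066  -0.311  -0.105


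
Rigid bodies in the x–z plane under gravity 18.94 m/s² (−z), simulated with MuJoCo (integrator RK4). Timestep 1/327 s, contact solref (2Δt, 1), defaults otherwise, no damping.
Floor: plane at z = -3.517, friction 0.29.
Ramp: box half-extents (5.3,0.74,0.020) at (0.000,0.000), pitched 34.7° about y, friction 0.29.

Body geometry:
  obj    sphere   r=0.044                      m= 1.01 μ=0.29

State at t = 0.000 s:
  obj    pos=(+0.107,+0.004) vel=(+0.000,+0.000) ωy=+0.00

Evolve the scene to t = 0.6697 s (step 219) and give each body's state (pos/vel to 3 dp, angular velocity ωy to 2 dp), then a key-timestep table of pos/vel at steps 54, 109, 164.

State at t = 0.6697 s:
  obj    pos=(+1.527,-0.980) vel=(+4.241,-2.936) ωy=+117.20

Key-timestep trajectory:
   step    t(s)  obj.x    obj.z    obj.vx   obj.vz 
     54  0.1651   +0.193  -0.056  +1.046  -0.724
    109  0.3333   +0.459  -0.240  +2.111  -1.462
    164  0.5015   +0.903  -0.548  +3.176  -2.199


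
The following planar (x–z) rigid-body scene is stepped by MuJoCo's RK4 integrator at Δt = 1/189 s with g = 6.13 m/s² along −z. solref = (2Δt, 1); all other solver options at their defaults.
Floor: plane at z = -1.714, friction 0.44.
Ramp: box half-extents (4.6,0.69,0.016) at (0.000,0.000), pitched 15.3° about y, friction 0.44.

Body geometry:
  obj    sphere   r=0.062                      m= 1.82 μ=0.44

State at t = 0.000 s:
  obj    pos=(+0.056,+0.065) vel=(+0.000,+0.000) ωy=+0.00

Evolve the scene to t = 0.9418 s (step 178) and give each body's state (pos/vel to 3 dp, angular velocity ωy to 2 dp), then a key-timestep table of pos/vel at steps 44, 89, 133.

State at t = 0.9418 s:
  obj    pos=(+0.550,-0.070) vel=(+1.050,-0.287) ωy=+17.55

Key-timestep trajectory:
   step    t(s)  obj.x    obj.z    obj.vx   obj.vz 
     44  0.2328   +0.086  +0.057  +0.259  -0.071
     89  0.4709   +0.180  +0.032  +0.525  -0.144
    133  0.7037   +0.332  -0.010  +0.784  -0.215


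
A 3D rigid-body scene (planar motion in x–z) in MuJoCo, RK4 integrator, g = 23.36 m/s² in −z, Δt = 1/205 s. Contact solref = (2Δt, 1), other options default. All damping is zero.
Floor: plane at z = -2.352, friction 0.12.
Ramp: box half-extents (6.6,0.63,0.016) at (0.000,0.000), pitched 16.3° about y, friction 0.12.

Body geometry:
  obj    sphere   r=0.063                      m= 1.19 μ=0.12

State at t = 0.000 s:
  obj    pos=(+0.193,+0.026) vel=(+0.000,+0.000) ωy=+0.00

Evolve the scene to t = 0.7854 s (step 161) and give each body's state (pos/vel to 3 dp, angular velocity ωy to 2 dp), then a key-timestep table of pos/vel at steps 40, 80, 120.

State at t = 0.7854 s:
  obj    pos=(+1.579,-0.380) vel=(+3.530,-1.032) ωy=+58.36

Key-timestep trajectory:
   step    t(s)  obj.x    obj.z    obj.vx   obj.vz 
     40  0.1951   +0.279  +0.001  +0.877  -0.257
     80  0.3902   +0.535  -0.074  +1.754  -0.513
    120  0.5854   +0.963  -0.199  +2.632  -0.770


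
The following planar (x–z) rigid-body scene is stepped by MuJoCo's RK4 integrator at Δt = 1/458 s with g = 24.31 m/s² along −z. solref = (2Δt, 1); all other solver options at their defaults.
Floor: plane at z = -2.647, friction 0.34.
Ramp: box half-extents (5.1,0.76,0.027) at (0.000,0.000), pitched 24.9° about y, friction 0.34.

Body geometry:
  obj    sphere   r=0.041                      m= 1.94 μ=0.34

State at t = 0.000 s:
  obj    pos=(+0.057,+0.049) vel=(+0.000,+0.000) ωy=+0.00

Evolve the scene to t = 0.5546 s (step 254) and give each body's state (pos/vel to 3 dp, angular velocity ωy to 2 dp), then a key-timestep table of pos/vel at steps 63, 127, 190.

State at t = 0.5546 s:
  obj    pos=(+1.077,-0.425) vel=(+3.678,-1.707) ωy=+98.88

Key-timestep trajectory:
   step    t(s)  obj.x    obj.z    obj.vx   obj.vz 
     63  0.1376   +0.120  +0.019  +0.912  -0.423
    127  0.2773   +0.312  -0.070  +1.839  -0.854
    190  0.4148   +0.628  -0.216  +2.751  -1.277


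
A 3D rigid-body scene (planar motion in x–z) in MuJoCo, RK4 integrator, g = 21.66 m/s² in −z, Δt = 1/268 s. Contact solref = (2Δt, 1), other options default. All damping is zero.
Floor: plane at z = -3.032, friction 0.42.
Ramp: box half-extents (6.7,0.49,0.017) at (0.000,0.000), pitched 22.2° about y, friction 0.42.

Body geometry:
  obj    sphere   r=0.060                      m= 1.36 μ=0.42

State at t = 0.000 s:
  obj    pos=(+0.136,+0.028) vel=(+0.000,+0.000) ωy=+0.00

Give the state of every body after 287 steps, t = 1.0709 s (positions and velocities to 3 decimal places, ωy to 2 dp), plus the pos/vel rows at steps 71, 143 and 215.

State at t = 1.0709 s:
  obj    pos=(+3.239,-1.239) vel=(+5.796,-2.365) ωy=+104.33

Key-timestep trajectory:
   step    t(s)  obj.x    obj.z    obj.vx   obj.vz 
     71  0.2649   +0.326  -0.050  +1.434  -0.585
    143  0.5336   +0.906  -0.287  +2.888  -1.179
    215  0.8022   +1.878  -0.683  +4.342  -1.772


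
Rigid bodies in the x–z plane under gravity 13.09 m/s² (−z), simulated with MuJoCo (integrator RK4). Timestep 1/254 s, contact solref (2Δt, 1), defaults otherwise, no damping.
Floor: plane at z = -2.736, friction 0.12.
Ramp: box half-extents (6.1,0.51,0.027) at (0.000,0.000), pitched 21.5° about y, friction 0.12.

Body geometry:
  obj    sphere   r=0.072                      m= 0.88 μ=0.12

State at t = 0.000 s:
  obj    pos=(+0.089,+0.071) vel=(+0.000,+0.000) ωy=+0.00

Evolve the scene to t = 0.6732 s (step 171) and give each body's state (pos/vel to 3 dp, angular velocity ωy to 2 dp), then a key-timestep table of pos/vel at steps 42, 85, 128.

State at t = 0.6732 s:
  obj    pos=(+0.812,-0.213) vel=(+2.147,-0.846) ωy=+32.03

Key-timestep trajectory:
   step    t(s)  obj.x    obj.z    obj.vx   obj.vz 
     42  0.1654   +0.133  +0.054  +0.527  -0.208
     85  0.3346   +0.268  +0.001  +1.067  -0.420
    128  0.5039   +0.494  -0.088  +1.607  -0.633


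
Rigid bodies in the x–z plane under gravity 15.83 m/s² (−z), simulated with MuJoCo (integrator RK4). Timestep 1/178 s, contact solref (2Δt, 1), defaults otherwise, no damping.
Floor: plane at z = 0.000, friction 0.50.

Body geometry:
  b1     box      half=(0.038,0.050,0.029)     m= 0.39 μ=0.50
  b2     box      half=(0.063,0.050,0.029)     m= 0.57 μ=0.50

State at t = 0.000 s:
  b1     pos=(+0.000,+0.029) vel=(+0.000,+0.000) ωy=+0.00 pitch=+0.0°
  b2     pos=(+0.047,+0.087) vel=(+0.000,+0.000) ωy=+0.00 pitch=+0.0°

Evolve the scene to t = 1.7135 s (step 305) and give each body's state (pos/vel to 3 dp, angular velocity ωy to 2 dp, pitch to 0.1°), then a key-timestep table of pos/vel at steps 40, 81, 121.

State at t = 1.7135 s:
  b1     pos=(+0.000,+0.029) vel=(+0.000,+0.000) ωy=+0.00 pitch=+0.0°
  b2     pos=(+0.112,+0.063) vel=(+0.000,+0.000) ωy=+0.00 pitch=+90.0°

Key-timestep trajectory:
   step    t(s)  b1.x    b1.z    b1.vx   b1.vz   b2.x    b2.z    b2.vx   b2.vz 
     40  0.2247   +0.000  +0.029  +0.000  +0.000   +0.085  +0.069  +0.228  -0.016
     81  0.4551   +0.000  +0.029  +0.000  +0.000   +0.126  +0.068  -0.073  -0.016
    121  0.6798   +0.000  +0.029  +0.000  +0.000   +0.115  +0.064  +0.071  +0.057
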